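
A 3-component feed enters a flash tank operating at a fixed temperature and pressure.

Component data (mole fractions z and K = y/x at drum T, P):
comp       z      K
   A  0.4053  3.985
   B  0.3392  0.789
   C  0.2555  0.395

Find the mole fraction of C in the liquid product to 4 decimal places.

Newton–Raphson from V/F = 0.5:
  V/F = 0.5000: g = 0.18376, g' = -0.7924 → V/F = 0.7319
  V/F = 0.7319: g = 0.01782, g' = -0.6784 → V/F = 0.7582
Converged at V/F = 0.7582.
Compositions from xᵢ = zᵢ/(1+V/F(Kᵢ−1)), yᵢ = Kᵢxᵢ:
  A: x = 0.1242, y = 0.4950
  B: x = 0.4038, y = 0.3186
  C: x = 0.4720, y = 0.1864

x_C = 0.4720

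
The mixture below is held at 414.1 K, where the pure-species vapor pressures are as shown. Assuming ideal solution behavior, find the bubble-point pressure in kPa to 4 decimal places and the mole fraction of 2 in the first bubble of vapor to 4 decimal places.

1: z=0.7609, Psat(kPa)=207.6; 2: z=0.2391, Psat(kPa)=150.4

At the bubble point ψ → 0, so ΣzᵢKᵢ = 1 with Kᵢ = Pᵢˢᵃᵗ/P ⇒ P = ΣzᵢPᵢˢᵃᵗ.
P = 0.7609·207.6 + 0.2391·150.4 = 193.9235 kPa
yᵢ = zᵢPᵢˢᵃᵗ/P ⇒ y_2 = 0.2391·150.4/193.9235 = 0.1854

Pbub = 193.9235 kPa, y_2 = 0.1854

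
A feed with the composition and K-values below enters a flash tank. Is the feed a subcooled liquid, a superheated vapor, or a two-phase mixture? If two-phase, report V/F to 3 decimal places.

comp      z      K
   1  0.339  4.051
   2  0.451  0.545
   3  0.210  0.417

two-phase, V/F = 0.464

ΣzᵢKᵢ = 1.707; Σzᵢ/Kᵢ = 1.415.
Both exceed 1, so a two-phase solution exists.
Let ψ = V/F and solve Σ zᵢ(Kᵢ−1)/(1+ψ(Kᵢ−1)) = 0.
Iterate (Newton) starting at ψ = 0.5:
  ψ = 0.500: g = -0.0289, g' = -0.793 → ψ = 0.464
Converged at ψ = 0.464.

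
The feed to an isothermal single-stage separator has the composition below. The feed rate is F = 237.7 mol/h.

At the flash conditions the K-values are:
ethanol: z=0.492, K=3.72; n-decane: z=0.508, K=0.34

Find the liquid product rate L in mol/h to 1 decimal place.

L = 104.9 mol/h

Newton iteration, β⁰ = 0.5:
  β = 0.500: g = 0.0666, g' = -1.146 → β = 0.558
  β = 0.558: g = 0.0006, g' = -1.129 → β = 0.559
Converged at β = 0.559.
Then V = β·F = 0.5587·237.7 = 132.8 mol/h and L = F − V = 104.9 mol/h.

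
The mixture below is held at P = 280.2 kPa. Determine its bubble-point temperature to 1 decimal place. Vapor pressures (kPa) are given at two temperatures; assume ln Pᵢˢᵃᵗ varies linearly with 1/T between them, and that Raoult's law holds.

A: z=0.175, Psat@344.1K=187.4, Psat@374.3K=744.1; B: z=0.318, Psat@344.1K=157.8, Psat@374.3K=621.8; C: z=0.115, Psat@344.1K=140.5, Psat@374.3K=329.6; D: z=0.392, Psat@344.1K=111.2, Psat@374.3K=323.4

T = 360.0 K

Bubble-point temperature: ΣzᵢPᵢˢᵃᵗ(T) = P. Interpolate ln Pᵢˢᵃᵗ = aᵢ + bᵢ/T.
  T = 344.1 K: ΣzᵢPᵢˢᵃᵗ = 142.72 kPa
  T = 374.3 K: ΣzᵢPᵢˢᵃᵗ = 492.63 kPa
  T = 359.2 K: ΣzᵢPᵢˢᵃᵗ = 271.01 kPa
  T = 366.8 K: ΣzᵢPᵢˢᵃᵗ = 368.03 kPa
  T = 363.0 K: ΣzᵢPᵢˢᵃᵗ = 316.25 kPa
  T = 361.1 K: ΣzᵢPᵢˢᵃᵗ = 292.86 kPa
Interpolating between 359.2 K and 361.1 K gives T ≈ 360.0 K.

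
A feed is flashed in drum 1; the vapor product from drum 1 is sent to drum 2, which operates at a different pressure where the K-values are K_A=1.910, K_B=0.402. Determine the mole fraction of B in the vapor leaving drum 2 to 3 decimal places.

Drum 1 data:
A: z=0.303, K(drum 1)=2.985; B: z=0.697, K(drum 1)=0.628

Drum 1:
Binary case is linear: z₁(K₁−1)(1+ψ₁(K₂−1)) + z₂(K₂−1)(1+ψ₁(K₁−1)) = 0
⇒ ψ₁ = [z₁(K₁−1)+z₂(K₂−1)] / [−(K₁−1)(K₂−1)] = 0.3422/0.7384 = 0.463
Drum-1 compositions:
  A: x = 0.158, y = 0.471
  B: x = 0.842, y = 0.529
Drum-2 feed = drum-1 vapor: z₂ = (0.4711, 0.5289).
Drum 2:
Let ψ₂ = V/F and solve Σ zᵢ(Kᵢ−1)/(1+ψ₂(Kᵢ−1)) = 0.
Check two-phase: ΣzᵢKᵢ = 1.112 > 1 and Σzᵢ/Kᵢ = 1.562 > 1, so g(0) = 0.112 > 0 and g(1) = -0.562 < 0.
Binary case is linear: z₁(K₁−1)(1+ψ₂(K₂−1)) + z₂(K₂−1)(1+ψ₂(K₁−1)) = 0
⇒ ψ₂ = [z₁(K₁−1)+z₂(K₂−1)] / [−(K₁−1)(K₂−1)] = 0.1124/0.5442 = 0.207
  A: x = 0.397, y = 0.757
  B: x = 0.603, y = 0.243

y_B (drum 2) = 0.243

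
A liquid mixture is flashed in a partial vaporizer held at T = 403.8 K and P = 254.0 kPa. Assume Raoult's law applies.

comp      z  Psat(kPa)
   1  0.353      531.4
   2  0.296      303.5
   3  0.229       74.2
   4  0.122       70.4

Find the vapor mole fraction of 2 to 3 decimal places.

y_2 = 0.331

Raoult's law: Kᵢ = Pᵢˢᵃᵗ/P = Pᵢˢᵃᵗ/254.0.
  K_1 = 531.4/254.0 = 2.09213, K_2 = 303.5/254.0 = 1.19488, K_3 = 74.2/254.0 = 0.29213, K_4 = 70.4/254.0 = 0.27717
Material balance + equilibrium reduce to Σ zᵢ(Kᵢ−1)/(1+V/F(Kᵢ−1)) = 0.
g(0) = ΣzᵢKᵢ − 1 = 0.193 and g(1) = 1 − Σzᵢ/Kᵢ = -0.641, so a root lies in (0, 1).
Newton iteration, V/F⁰ = 0.41:
  V/F = 0.410: g = -0.0340, g' = -0.567 → V/F = 0.350
  V/F = 0.350: g = -0.0006, g' = -0.547 → V/F = 0.349
Converged at V/F = 0.349.
Compositions from xᵢ = zᵢ/(1+V/F(Kᵢ−1)), yᵢ = Kᵢxᵢ:
  1: x = 0.256, y = 0.535
  2: x = 0.277, y = 0.331
  3: x = 0.304, y = 0.089
  4: x = 0.163, y = 0.045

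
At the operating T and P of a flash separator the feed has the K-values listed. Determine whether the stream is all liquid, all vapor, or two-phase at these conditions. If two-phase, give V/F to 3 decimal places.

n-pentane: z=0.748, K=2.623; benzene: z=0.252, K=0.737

all vapor

ΣzᵢKᵢ = 2.148; Σzᵢ/Kᵢ = 0.627.
Since Σzᵢ/Kᵢ < 1 the mixture is above its dew point — single vapor phase.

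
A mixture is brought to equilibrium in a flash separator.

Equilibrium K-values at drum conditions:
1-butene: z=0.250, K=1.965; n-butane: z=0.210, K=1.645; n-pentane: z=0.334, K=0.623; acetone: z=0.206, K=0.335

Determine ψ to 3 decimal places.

Newton–Raphson from ψ = 0.5:
  ψ = 0.500: g = -0.0952, g' = -0.432 → ψ = 0.280
  ψ = 0.280: g = -0.0043, g' = -0.404 → ψ = 0.269
Converged at ψ = 0.269.

ψ = 0.269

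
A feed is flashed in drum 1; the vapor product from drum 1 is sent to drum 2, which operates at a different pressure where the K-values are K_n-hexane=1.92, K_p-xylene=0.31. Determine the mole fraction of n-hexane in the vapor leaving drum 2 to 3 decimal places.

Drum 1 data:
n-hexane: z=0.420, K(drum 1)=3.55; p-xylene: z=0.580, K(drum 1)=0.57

y_n-hexane (drum 2) = 0.823

Drum 1:
Let ψ₁ = V/F and solve Σ zᵢ(Kᵢ−1)/(1+ψ₁(Kᵢ−1)) = 0.
Feasibility: ΣzᵢKᵢ = 1.822, Σzᵢ/Kᵢ = 1.136 — both > 1, two phases present.
Binary case is linear: z₁(K₁−1)(1+ψ₁(K₂−1)) + z₂(K₂−1)(1+ψ₁(K₁−1)) = 0
⇒ ψ₁ = [z₁(K₁−1)+z₂(K₂−1)] / [−(K₁−1)(K₂−1)] = 0.8216/1.0965 = 0.749
Drum-1 compositions:
  n-hexane: x = 0.144, y = 0.512
  p-xylene: x = 0.856, y = 0.488
Drum-2 feed = drum-1 vapor: z₂ = (0.5122, 0.4878).
Drum 2:
Let ψ₂ = V/F and solve Σ zᵢ(Kᵢ−1)/(1+ψ₂(Kᵢ−1)) = 0.
g(0) = ΣzᵢKᵢ − 1 = 0.135 and g(1) = 1 − Σzᵢ/Kᵢ = -0.840, so a root lies in (0, 1).
Binary case is linear: z₁(K₁−1)(1+ψ₂(K₂−1)) + z₂(K₂−1)(1+ψ₂(K₁−1)) = 0
⇒ ψ₂ = [z₁(K₁−1)+z₂(K₂−1)] / [−(K₁−1)(K₂−1)] = 0.1347/0.6348 = 0.212
  n-hexane: x = 0.429, y = 0.823
  p-xylene: x = 0.571, y = 0.177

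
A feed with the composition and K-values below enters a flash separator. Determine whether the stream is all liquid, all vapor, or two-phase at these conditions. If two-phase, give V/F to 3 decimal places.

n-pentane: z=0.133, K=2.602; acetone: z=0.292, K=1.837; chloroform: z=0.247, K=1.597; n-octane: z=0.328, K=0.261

two-phase, V/F = 0.527

ΣzᵢKᵢ = 1.363; Σzᵢ/Kᵢ = 1.621.
Both exceed 1, so a two-phase solution exists.
Material balance + equilibrium reduce to Σ zᵢ(Kᵢ−1)/(1+ψ(Kᵢ−1)) = 0.
Newton iteration, ψ⁰ = 0.5:
  ψ = 0.500: g = 0.0197, g' = -0.710 → ψ = 0.528
  ψ = 0.528: g = -0.0003, g' = -0.731 → ψ = 0.527
Converged at ψ = 0.527.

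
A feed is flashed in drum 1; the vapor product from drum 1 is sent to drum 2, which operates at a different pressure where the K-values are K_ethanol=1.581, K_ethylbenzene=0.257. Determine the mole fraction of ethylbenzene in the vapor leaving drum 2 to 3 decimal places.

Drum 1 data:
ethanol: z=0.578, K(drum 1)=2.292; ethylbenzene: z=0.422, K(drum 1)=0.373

y_ethylbenzene (drum 2) = 0.113

Drum 1:
Binary case is linear: z₁(K₁−1)(1+ψ₁(K₂−1)) + z₂(K₂−1)(1+ψ₁(K₁−1)) = 0
⇒ ψ₁ = [z₁(K₁−1)+z₂(K₂−1)] / [−(K₁−1)(K₂−1)] = 0.4822/0.8101 = 0.595
Drum-1 compositions:
  ethanol: x = 0.327, y = 0.749
  ethylbenzene: x = 0.673, y = 0.251
Drum-2 feed = drum-1 vapor: z₂ = (0.7489, 0.2511).
Drum 2:
Material balance + equilibrium reduce to Σ zᵢ(Kᵢ−1)/(1+ψ₂(Kᵢ−1)) = 0.
Check two-phase: ΣzᵢKᵢ = 1.249 > 1 and Σzᵢ/Kᵢ = 1.451 > 1, so g(0) = 0.249 > 0 and g(1) = -0.451 < 0.
Binary case is linear: z₁(K₁−1)(1+ψ₂(K₂−1)) + z₂(K₂−1)(1+ψ₂(K₁−1)) = 0
⇒ ψ₂ = [z₁(K₁−1)+z₂(K₂−1)] / [−(K₁−1)(K₂−1)] = 0.2485/0.4317 = 0.576
  ethanol: x = 0.561, y = 0.887
  ethylbenzene: x = 0.439, y = 0.113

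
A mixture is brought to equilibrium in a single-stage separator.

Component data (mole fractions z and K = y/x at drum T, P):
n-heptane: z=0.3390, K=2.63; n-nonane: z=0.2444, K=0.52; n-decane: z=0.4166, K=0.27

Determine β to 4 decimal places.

Let β = V/F and solve Σ zᵢ(Kᵢ−1)/(1+β(Kᵢ−1)) = 0.
Check two-phase: ΣzᵢKᵢ = 1.1311 > 1 and Σzᵢ/Kᵢ = 2.1419 > 1, so g(0) = 0.1311 > 0 and g(1) = -1.1419 < 0.
Iterate (Newton) starting at β = 0.5:
  β = 0.5000: g = -0.32884, g' = -0.9215 → β = 0.1431
  β = 0.1431: g = -0.01754, g' = -0.9339 → β = 0.1244
  β = 0.1244: g = 0.00019, g' = -0.9549 → β = 0.1246
Converged at β = 0.1246.

β = 0.1246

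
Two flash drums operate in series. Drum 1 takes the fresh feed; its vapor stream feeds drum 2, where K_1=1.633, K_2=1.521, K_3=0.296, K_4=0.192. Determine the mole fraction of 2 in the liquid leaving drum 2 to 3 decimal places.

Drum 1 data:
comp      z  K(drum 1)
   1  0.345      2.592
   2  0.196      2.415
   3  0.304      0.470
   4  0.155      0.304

Drum 1:
Rachford–Rice: g(ψ₁) = Σ zᵢ(Kᵢ−1)/(1+ψ₁(Kᵢ−1)) = 0.
g(0) = ΣzᵢKᵢ − 1 = 0.558 and g(1) = 1 − Σzᵢ/Kᵢ = -0.371, so a root lies in (0, 1).
Iterate (Newton) starting at ψ₁ = 0.3:
  ψ₁ = 0.300: g = 0.2385, g' = -0.835 → ψ₁ = 0.586
  ψ₁ = 0.586: g = 0.0201, g' = -0.745 → ψ₁ = 0.613
Converged at ψ₁ = 0.613.
Drum-1 compositions:
  1: x = 0.175, y = 0.453
  2: x = 0.105, y = 0.254
  3: x = 0.450, y = 0.212
  4: x = 0.270, y = 0.082
Drum-2 feed = drum-1 vapor: z₂ = (0.4527, 0.2536, 0.2116, 0.0821).
Drum 2:
Iterate (Newton) starting at ψ₂ = 0.5:
  ψ₂ = 0.500: g = -0.0187, g' = -0.549 → ψ₂ = 0.466
  ψ₂ = 0.466: g = -0.0005, g' = -0.523 → ψ₂ = 0.465
Converged at ψ₂ = 0.465.
  1: x = 0.350, y = 0.571
  2: x = 0.204, y = 0.310
  3: x = 0.315, y = 0.093
  4: x = 0.132, y = 0.025

x_2 (drum 2) = 0.204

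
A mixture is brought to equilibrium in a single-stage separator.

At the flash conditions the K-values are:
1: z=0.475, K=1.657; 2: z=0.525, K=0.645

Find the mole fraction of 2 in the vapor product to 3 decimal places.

Newton–Raphson from ψ = 0.39:
  ψ = 0.390: g = 0.0321, g' = -0.219 → ψ = 0.537
  ψ = 0.537: g = 0.0005, g' = -0.213 → ψ = 0.539
Converged at ψ = 0.539.
Compositions from xᵢ = zᵢ/(1+ψ(Kᵢ−1)), yᵢ = Kᵢxᵢ:
  1: x = 0.351, y = 0.581
  2: x = 0.649, y = 0.419

y_2 = 0.419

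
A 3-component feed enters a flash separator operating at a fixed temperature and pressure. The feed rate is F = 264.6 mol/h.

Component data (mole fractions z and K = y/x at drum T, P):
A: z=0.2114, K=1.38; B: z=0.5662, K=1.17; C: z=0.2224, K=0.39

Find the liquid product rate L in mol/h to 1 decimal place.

Rachford–Rice: g(β) = Σ zᵢ(Kᵢ−1)/(1+β(Kᵢ−1)) = 0.
g(0) = ΣzᵢKᵢ − 1 = 0.0409 and g(1) = 1 − Σzᵢ/Kᵢ = -0.2074, so a root lies in (0, 1).
Iterate (Newton) starting at β = 0.67:
  β = 0.6700: g = -0.07899, g' = -0.2693 → β = 0.3766
  β = 0.3766: g = -0.01539, g' = -0.1773 → β = 0.2898
  β = 0.2898: g = -0.00070, g' = -0.1617 → β = 0.2855
Converged at β = 0.2855.
Then V = β·F = 0.2855·264.6 = 75.5 mol/h and L = F − V = 189.1 mol/h.

L = 189.1 mol/h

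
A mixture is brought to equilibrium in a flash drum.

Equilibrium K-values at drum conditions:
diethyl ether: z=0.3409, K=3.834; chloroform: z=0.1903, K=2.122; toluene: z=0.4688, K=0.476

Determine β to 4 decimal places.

Let β = V/F and solve Σ zᵢ(Kᵢ−1)/(1+β(Kᵢ−1)) = 0.
g(0) = ΣzᵢKᵢ − 1 = 0.9340 and g(1) = 1 − Σzᵢ/Kᵢ = -0.1635, so a root lies in (0, 1).
Newton iteration, β⁰ = 0.5:
  β = 0.5000: g = 0.20364, g' = -0.8033 → β = 0.7535
  β = 0.7535: g = 0.01791, g' = -0.7003 → β = 0.7791
  β = 0.7791: g = -0.00002, g' = -0.7018 → β = 0.7790
Converged at β = 0.7790.

β = 0.7790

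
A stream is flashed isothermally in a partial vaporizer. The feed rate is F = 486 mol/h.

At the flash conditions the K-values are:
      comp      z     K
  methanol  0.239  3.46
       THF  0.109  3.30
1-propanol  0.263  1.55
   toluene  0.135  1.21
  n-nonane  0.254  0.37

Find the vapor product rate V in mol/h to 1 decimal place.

Material balance + equilibrium reduce to Σ zᵢ(Kᵢ−1)/(1+ψ(Kᵢ−1)) = 0.
Check two-phase: ΣzᵢKᵢ = 1.852 > 1 and Σzᵢ/Kᵢ = 1.070 > 1, so g(0) = 0.852 > 0 and g(1) = -0.070 < 0.
Newton–Raphson from ψ = 0.5:
  ψ = 0.500: g = 0.2858, g' = -0.684 → ψ = 0.918
  ψ = 0.918: g = 0.0017, g' = -0.802 → ψ = 0.920
Converged at ψ = 0.920.
Then V = ψ·F = 0.9198·486 = 447.0 mol/h and L = F − V = 39.0 mol/h.

V = 447.0 mol/h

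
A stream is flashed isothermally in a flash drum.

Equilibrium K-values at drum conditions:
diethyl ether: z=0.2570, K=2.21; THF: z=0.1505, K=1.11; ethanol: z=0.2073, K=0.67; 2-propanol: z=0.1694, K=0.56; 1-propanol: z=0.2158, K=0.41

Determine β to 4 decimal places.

Material balance + equilibrium reduce to Σ zᵢ(Kᵢ−1)/(1+β(Kᵢ−1)) = 0.
g(0) = ΣzᵢKᵢ − 1 = 0.0573 and g(1) = 1 − Σzᵢ/Kᵢ = -0.3901, so a root lies in (0, 1).
Iterate (Newton) starting at β = 0.48:
  β = 0.4800: g = -0.14096, g' = -0.3830 → β = 0.1120
  β = 0.1120: g = 0.00446, g' = -0.4404 → β = 0.1221
Converged at β = 0.1221.

β = 0.1221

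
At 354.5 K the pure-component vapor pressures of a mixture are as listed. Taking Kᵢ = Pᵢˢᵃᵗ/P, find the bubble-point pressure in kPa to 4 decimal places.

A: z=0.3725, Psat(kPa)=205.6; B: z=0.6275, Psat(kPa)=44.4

Pbub = 104.4470 kPa

At the bubble point ψ → 0, so ΣzᵢKᵢ = 1 with Kᵢ = Pᵢˢᵃᵗ/P ⇒ P = ΣzᵢPᵢˢᵃᵗ.
P = 0.3725·205.6 + 0.6275·44.4 = 104.4470 kPa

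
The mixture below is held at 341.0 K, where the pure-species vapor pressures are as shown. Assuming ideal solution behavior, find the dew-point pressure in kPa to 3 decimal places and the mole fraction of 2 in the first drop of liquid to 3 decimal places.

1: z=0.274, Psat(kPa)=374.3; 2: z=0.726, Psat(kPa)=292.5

At the dew point ψ → 1, so Σzᵢ/Kᵢ = 1 with Kᵢ = Pᵢˢᵃᵗ/P ⇒ 1/P = Σzᵢ/Pᵢˢᵃᵗ.
1/P = 0.274/374.3 + 0.726/292.5 = 0.003214 ⇒ P = 311.131 kPa
xᵢ = zᵢP/Pᵢˢᵃᵗ ⇒ x_2 = 0.726·311.131/292.5 = 0.772

Pdew = 311.131 kPa, x_2 = 0.772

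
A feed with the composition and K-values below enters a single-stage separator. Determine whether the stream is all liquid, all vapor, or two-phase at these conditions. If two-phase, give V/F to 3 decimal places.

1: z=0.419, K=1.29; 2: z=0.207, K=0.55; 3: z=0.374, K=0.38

ΣzᵢKᵢ = 0.796; Σzᵢ/Kᵢ = 1.685.
Since ΣzᵢKᵢ < 1 the mixture is below its bubble point — single liquid phase.

all liquid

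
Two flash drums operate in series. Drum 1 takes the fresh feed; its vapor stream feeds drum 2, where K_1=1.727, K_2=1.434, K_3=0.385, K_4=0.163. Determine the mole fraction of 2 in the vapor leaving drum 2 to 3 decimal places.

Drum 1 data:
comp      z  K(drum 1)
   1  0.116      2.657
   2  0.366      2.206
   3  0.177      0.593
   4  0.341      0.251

Drum 1:
Rachford–Rice: g(ψ₁) = Σ zᵢ(Kᵢ−1)/(1+ψ₁(Kᵢ−1)) = 0.
Feasibility: ΣzᵢKᵢ = 1.306, Σzᵢ/Kᵢ = 1.867 — both > 1, two phases present.
Iterate (Newton) starting at ψ₁ = 0.5:
  ψ₁ = 0.500: g = -0.1183, g' = -0.838 → ψ₁ = 0.359
  ψ₁ = 0.359: g = -0.0050, g' = -0.783 → ψ₁ = 0.352
Converged at ψ₁ = 0.352.
Drum-1 compositions:
  1: x = 0.073, y = 0.195
  2: x = 0.257, y = 0.567
  3: x = 0.207, y = 0.123
  4: x = 0.463, y = 0.116
Drum-2 feed = drum-1 vapor: z₂ = (0.1946, 0.5666, 0.1225, 0.1163).
Drum 2:
Material balance + equilibrium reduce to Σ zᵢ(Kᵢ−1)/(1+ψ₂(Kᵢ−1)) = 0.
Feasibility: ΣzᵢKᵢ = 1.215, Σzᵢ/Kᵢ = 1.539 — both > 1, two phases present.
Iterate (Newton) starting at ψ₂ = 0.45:
  ψ₂ = 0.450: g = 0.0520, g' = -0.431 → ψ₂ = 0.571
  ψ₂ = 0.571: g = -0.0053, g' = -0.528 → ψ₂ = 0.561
  ψ₂ = 0.561: g = -0.0001, g' = -0.518 → ψ₂ = 0.560
Converged at ψ₂ = 0.560.
  1: x = 0.138, y = 0.239
  2: x = 0.456, y = 0.654
  3: x = 0.187, y = 0.072
  4: x = 0.219, y = 0.036

y_2 (drum 2) = 0.654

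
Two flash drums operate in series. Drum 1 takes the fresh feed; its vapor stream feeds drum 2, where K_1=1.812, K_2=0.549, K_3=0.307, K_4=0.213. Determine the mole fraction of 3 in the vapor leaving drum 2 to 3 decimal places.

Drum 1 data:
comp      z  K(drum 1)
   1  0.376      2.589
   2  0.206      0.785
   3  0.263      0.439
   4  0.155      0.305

Drum 1:
Let ψ₁ = V/F and solve Σ zᵢ(Kᵢ−1)/(1+ψ₁(Kᵢ−1)) = 0.
g(0) = ΣzᵢKᵢ − 1 = 0.298 and g(1) = 1 − Σzᵢ/Kᵢ = -0.515, so a root lies in (0, 1).
Iterate (Newton) starting at ψ₁ = 0.5:
  ψ₁ = 0.500: g = -0.0868, g' = -0.643 → ψ₁ = 0.365
Converged at ψ₁ = 0.365.
Drum-1 compositions:
  1: x = 0.238, y = 0.616
  2: x = 0.224, y = 0.175
  3: x = 0.331, y = 0.145
  4: x = 0.208, y = 0.063
Drum-2 feed = drum-1 vapor: z₂ = (0.6159, 0.1755, 0.1452, 0.0634).
Drum 2:
Let ψ₂ = V/F and solve Σ zᵢ(Kᵢ−1)/(1+ψ₂(Kᵢ−1)) = 0.
Feasibility: ΣzᵢKᵢ = 1.270, Σzᵢ/Kᵢ = 1.430 — both > 1, two phases present.
Newton iteration, ψ₂⁰ = 0.49:
  ψ₂ = 0.490: g = 0.0226, g' = -0.531 → ψ₂ = 0.533
  ψ₂ = 0.533: g = -0.0004, g' = -0.551 → ψ₂ = 0.532
Converged at ψ₂ = 0.532.
  1: x = 0.430, y = 0.779
  2: x = 0.231, y = 0.127
  3: x = 0.230, y = 0.071
  4: x = 0.109, y = 0.023

y_3 (drum 2) = 0.071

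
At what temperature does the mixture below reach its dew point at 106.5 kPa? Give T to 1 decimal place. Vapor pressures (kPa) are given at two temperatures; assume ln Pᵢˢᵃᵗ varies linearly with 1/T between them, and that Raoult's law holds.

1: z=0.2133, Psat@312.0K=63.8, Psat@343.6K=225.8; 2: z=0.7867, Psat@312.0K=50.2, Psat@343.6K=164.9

T = 329.8 K

Dew-point temperature: Σzᵢ·P/Pᵢˢᵃᵗ(T) = 1. Interpolate ln Pᵢˢᵃᵗ = aᵢ + bᵢ/T.
  T = 312.0 K: ΣzᵢP/Pᵢˢᵃᵗ = 2.0251
  T = 343.6 K: ΣzᵢP/Pᵢˢᵃᵗ = 0.6087
  T = 327.8 K: ΣzᵢP/Pᵢˢᵃᵗ = 1.0784
  T = 335.7 K: ΣzᵢP/Pᵢˢᵃᵗ = 0.8048
  T = 331.8 K: ΣzᵢP/Pᵢˢᵃᵗ = 0.9282
  T = 329.8 K: ΣzᵢP/Pᵢˢᵃᵗ = 1.0001
Interpolating between 329.8 K and 331.8 K gives T ≈ 329.8 K.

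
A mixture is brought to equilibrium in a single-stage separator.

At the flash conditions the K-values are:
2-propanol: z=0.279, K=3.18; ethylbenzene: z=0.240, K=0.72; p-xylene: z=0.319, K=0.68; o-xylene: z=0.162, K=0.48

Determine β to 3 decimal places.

Rachford–Rice: g(β) = Σ zᵢ(Kᵢ−1)/(1+β(Kᵢ−1)) = 0.
Check two-phase: ΣzᵢKᵢ = 1.355 > 1 and Σzᵢ/Kᵢ = 1.228 > 1, so g(0) = 0.355 > 0 and g(1) = -0.228 < 0.
Newton iteration, β⁰ = 0.5:
  β = 0.500: g = -0.0225, g' = -0.455 → β = 0.451
  β = 0.451: g = 0.0006, g' = -0.481 → β = 0.452
Converged at β = 0.452.

β = 0.452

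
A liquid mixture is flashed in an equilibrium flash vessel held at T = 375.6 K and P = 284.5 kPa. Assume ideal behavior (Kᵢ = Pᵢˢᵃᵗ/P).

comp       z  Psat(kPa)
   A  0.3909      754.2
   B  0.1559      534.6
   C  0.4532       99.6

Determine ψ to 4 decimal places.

Raoult's law: Kᵢ = Pᵢˢᵃᵗ/P = Pᵢˢᵃᵗ/284.5.
  K_A = 754.2/284.5 = 2.650967, K_B = 534.6/284.5 = 1.879086, K_C = 99.6/284.5 = 0.350088
Rachford–Rice: g(ψ) = Σ zᵢ(Kᵢ−1)/(1+ψ(Kᵢ−1)) = 0.
g(0) = ΣzᵢKᵢ − 1 = 0.4879 and g(1) = 1 − Σzᵢ/Kᵢ = -0.5250, so a root lies in (0, 1).
Newton–Raphson from ψ = 0.62:
  ψ = 0.6200: g = -0.08570, g' = -0.8477 → ψ = 0.5189
  ψ = 0.5189: g = -0.00271, g' = -0.8017 → ψ = 0.5155
Converged at ψ = 0.5155.

ψ = 0.5155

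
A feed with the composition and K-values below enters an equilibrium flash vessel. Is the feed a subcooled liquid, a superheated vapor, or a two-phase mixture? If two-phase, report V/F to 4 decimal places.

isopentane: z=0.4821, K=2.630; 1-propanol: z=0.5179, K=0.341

ΣzᵢKᵢ = 1.4445; Σzᵢ/Kᵢ = 1.7021.
Both exceed 1, so a two-phase solution exists.
Material balance + equilibrium reduce to Σ zᵢ(Kᵢ−1)/(1+ψ(Kᵢ−1)) = 0.
Newton–Raphson from ψ = 0.5:
  ψ = 0.5000: g = -0.07606, g' = -0.8891 → ψ = 0.4145
  ψ = 0.4145: g = -0.00055, g' = -0.8819 → ψ = 0.4138
Converged at ψ = 0.4138.

two-phase, V/F = 0.4138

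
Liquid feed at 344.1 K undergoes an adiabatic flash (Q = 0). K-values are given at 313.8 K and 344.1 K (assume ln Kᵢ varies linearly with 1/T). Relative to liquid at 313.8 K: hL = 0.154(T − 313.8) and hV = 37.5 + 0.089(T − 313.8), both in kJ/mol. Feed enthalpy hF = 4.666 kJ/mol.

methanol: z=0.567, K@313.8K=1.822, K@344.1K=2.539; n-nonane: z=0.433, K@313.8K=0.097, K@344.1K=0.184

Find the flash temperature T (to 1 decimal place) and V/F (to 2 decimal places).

Adiabatic flash: solve Rachford–Rice at each trial T, then check hF = ψ·hV(T) + (1−ψ)·hL(T).
  T = 313.8 K: K = (1.822, 0.097), RR gives ψ = 0.101, H_out = 3.793 kJ/mol
  T = 344.1 K: K = (2.539, 0.184), RR gives ψ = 0.414, H_out = 19.358 kJ/mol
  T = 329.0 K: K = (2.169, 0.136), RR gives ψ = 0.285, H_out = 12.764 kJ/mol
  T = 321.4 K: K = (1.992, 0.115), RR gives ψ = 0.204, H_out = 8.729 kJ/mol
  T = 317.6 K: K = (1.906, 0.106), RR gives ψ = 0.156, H_out = 6.404 kJ/mol
  T = 315.7 K: K = (1.864, 0.101), RR gives ψ = 0.130, H_out = 5.139 kJ/mol
Linear interpolation between T = 313.8 (H_out = 3.793) and T = 315.7 (H_out = 5.139) on hF = 4.666 gives T ≈ 315.0 K, at which ψ = 0.12.

T = 315.0 K, V/F = 0.12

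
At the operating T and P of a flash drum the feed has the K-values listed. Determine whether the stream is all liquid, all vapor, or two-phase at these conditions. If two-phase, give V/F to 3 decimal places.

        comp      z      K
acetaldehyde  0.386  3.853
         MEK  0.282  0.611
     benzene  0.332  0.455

ΣzᵢKᵢ = 1.811; Σzᵢ/Kᵢ = 1.291.
Both exceed 1, so a two-phase solution exists.
Rachford–Rice: g(ψ) = Σ zᵢ(Kᵢ−1)/(1+ψ(Kᵢ−1)) = 0.
Newton–Raphson from ψ = 0.5:
  ψ = 0.500: g = 0.0689, g' = -0.786 → ψ = 0.588
  ψ = 0.588: g = 0.0030, g' = -0.724 → ψ = 0.592
Converged at ψ = 0.592.

two-phase, V/F = 0.592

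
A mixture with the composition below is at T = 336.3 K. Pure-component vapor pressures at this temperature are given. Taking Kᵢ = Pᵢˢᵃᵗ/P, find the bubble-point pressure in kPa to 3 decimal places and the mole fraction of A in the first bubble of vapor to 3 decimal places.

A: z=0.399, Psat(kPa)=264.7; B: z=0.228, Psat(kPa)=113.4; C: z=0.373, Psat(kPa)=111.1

Pbub = 172.911 kPa, y_A = 0.611

At the bubble point ψ → 0, so ΣzᵢKᵢ = 1 with Kᵢ = Pᵢˢᵃᵗ/P ⇒ P = ΣzᵢPᵢˢᵃᵗ.
P = 0.399·264.7 + 0.228·113.4 + 0.373·111.1 = 172.911 kPa
yᵢ = zᵢPᵢˢᵃᵗ/P ⇒ y_A = 0.399·264.7/172.911 = 0.611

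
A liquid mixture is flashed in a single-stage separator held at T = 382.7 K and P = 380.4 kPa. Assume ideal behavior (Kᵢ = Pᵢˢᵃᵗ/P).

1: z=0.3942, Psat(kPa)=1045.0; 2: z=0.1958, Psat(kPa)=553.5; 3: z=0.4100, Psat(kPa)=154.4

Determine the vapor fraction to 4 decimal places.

ψ = 0.6417

Raoult's law: Kᵢ = Pᵢˢᵃᵗ/P = Pᵢˢᵃᵗ/380.4.
  K_1 = 1045.0/380.4 = 2.747108, K_2 = 553.5/380.4 = 1.455047, K_3 = 154.4/380.4 = 0.405889
Rachford–Rice: g(ψ) = Σ zᵢ(Kᵢ−1)/(1+ψ(Kᵢ−1)) = 0.
Check two-phase: ΣzᵢKᵢ = 1.5342 > 1 and Σzᵢ/Kᵢ = 1.2882 > 1, so g(0) = 0.5342 > 0 and g(1) = -0.2882 < 0.
Iterate (Newton) starting at ψ = 0.58:
  ψ = 0.5800: g = 0.04092, g' = -0.6591 → ψ = 0.6421
  ψ = 0.6421: g = -0.00027, g' = -0.6698 → ψ = 0.6417
Converged at ψ = 0.6417.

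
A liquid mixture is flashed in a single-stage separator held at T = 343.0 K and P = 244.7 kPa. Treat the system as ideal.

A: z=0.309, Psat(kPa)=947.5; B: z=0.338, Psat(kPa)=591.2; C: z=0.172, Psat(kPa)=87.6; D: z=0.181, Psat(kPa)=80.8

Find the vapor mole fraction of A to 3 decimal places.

y_A = 0.361

Raoult's law: Kᵢ = Pᵢˢᵃᵗ/P = Pᵢˢᵃᵗ/244.7.
  K_A = 947.5/244.7 = 3.87209, K_B = 591.2/244.7 = 2.41602, K_C = 87.6/244.7 = 0.35799, K_D = 80.8/244.7 = 0.33020
Newton iteration, β⁰ = 0.47:
  β = 0.470: g = 0.3300, g' = -1.024 → β = 0.792
  β = 0.792: g = 0.0136, g' = -1.050 → β = 0.805
Converged at β = 0.805.
Compositions from xᵢ = zᵢ/(1+β(Kᵢ−1)), yᵢ = Kᵢxᵢ:
  A: x = 0.093, y = 0.361
  B: x = 0.158, y = 0.382
  C: x = 0.356, y = 0.127
  D: x = 0.393, y = 0.130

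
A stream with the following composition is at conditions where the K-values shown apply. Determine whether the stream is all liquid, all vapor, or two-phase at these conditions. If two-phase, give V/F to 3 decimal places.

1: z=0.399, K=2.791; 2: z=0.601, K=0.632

ΣzᵢKᵢ = 1.493; Σzᵢ/Kᵢ = 1.094.
Both exceed 1, so a two-phase solution exists.
Binary case is linear: z₁(K₁−1)(1+ψ(K₂−1)) + z₂(K₂−1)(1+ψ(K₁−1)) = 0
⇒ ψ = [z₁(K₁−1)+z₂(K₂−1)] / [−(K₁−1)(K₂−1)] = 0.4934/0.6591 = 0.749

two-phase, V/F = 0.749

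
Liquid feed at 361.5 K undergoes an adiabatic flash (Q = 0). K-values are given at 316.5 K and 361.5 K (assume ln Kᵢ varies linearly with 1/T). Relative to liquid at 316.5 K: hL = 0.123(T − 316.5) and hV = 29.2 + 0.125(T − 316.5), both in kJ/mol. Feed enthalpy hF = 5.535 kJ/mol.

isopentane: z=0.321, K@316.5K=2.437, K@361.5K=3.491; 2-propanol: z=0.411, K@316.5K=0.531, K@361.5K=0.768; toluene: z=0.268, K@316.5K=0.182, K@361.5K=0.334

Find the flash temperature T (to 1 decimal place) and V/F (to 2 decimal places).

Adiabatic flash: solve Rachford–Rice at each trial T, then check hF = ψ·hV(T) + (1−ψ)·hL(T).
  T = 316.5 K: K = (2.437, 0.531, 0.182), RR gives ψ = 0.055, H_out = 1.609 kJ/mol
  T = 361.5 K: K = (3.491, 0.768, 0.334), RR gives ψ = 0.472, H_out = 19.365 kJ/mol
  T = 339.0 K: K = (2.952, 0.646, 0.252), RR gives ψ = 0.268, H_out = 10.603 kJ/mol
  T = 327.8 K: K = (2.692, 0.588, 0.215), RR gives ψ = 0.167, H_out = 6.260 kJ/mol
  T = 322.1 K: K = (2.562, 0.559, 0.198), RR gives ψ = 0.112, H_out = 3.964 kJ/mol
  T = 325.0 K: K = (2.628, 0.574, 0.207), RR gives ψ = 0.140, H_out = 5.143 kJ/mol
  T = 326.4 K: K = (2.660, 0.581, 0.211), RR gives ψ = 0.154, H_out = 5.703 kJ/mol
Linear interpolation between T = 325.0 (H_out = 5.143) and T = 326.4 (H_out = 5.703) on hF = 5.535 gives T ≈ 326.0 K, at which ψ = 0.15.

T = 326.0 K, V/F = 0.15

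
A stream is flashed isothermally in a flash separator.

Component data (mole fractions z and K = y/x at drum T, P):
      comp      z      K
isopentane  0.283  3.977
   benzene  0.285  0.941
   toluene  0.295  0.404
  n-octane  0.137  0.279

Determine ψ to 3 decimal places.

ψ = 0.397

Material balance + equilibrium reduce to Σ zᵢ(Kᵢ−1)/(1+ψ(Kᵢ−1)) = 0.
Feasibility: ΣzᵢKᵢ = 1.551, Σzᵢ/Kᵢ = 1.595 — both > 1, two phases present.
Iterate (Newton) starting at ψ = 0.48:
  ψ = 0.480: g = -0.0678, g' = -0.798 → ψ = 0.395
  ψ = 0.395: g = 0.0018, g' = -0.849 → ψ = 0.397
Converged at ψ = 0.397.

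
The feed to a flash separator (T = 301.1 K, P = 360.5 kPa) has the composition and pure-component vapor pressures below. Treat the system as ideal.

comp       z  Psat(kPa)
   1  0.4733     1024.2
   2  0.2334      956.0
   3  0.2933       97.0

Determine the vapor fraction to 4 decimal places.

ψ = 0.8017

Raoult's law: Kᵢ = Pᵢˢᵃᵗ/P = Pᵢˢᵃᵗ/360.5.
  K_1 = 1024.2/360.5 = 2.841054, K_2 = 956.0/360.5 = 2.651872, K_3 = 97.0/360.5 = 0.269071
Newton iteration, ψ⁰ = 0.55:
  ψ = 0.5500: g = 0.27647, g' = -1.0091 → ψ = 0.8240
  ψ = 0.8240: g = -0.02952, g' = -1.3580 → ψ = 0.8022
  ψ = 0.8022: g = -0.00070, g' = -1.2952 → ψ = 0.8017
Converged at ψ = 0.8017.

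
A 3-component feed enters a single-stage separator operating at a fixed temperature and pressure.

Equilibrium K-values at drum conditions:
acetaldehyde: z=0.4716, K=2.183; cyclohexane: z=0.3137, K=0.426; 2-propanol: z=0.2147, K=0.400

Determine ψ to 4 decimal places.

Let ψ = V/F and solve Σ zᵢ(Kᵢ−1)/(1+ψ(Kᵢ−1)) = 0.
g(0) = ΣzᵢKᵢ − 1 = 0.2490 and g(1) = 1 − Σzᵢ/Kᵢ = -0.4892, so a root lies in (0, 1).
Newton–Raphson from ψ = 0.58:
  ψ = 0.5800: g = -0.13663, g' = -0.6462 → ψ = 0.3686
  ψ = 0.3686: g = -0.00527, g' = -0.6137 → ψ = 0.3600
Converged at ψ = 0.3600.

ψ = 0.3600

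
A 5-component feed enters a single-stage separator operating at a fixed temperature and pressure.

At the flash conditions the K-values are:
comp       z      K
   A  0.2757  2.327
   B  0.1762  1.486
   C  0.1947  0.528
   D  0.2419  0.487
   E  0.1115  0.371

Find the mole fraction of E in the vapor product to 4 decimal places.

y_E = 0.0507

Newton iteration, ψ⁰ = 0.5:
  ψ = 0.5000: g = -0.10068, g' = -0.4857 → ψ = 0.2927
  ψ = 0.2927: g = -0.00015, g' = -0.4966 → ψ = 0.2924
Converged at ψ = 0.2924.
Compositions from xᵢ = zᵢ/(1+ψ(Kᵢ−1)), yᵢ = Kᵢxᵢ:
  A: x = 0.1986, y = 0.4622
  B: x = 0.1543, y = 0.2293
  C: x = 0.2259, y = 0.1193
  D: x = 0.2846, y = 0.1386
  E: x = 0.1366, y = 0.0507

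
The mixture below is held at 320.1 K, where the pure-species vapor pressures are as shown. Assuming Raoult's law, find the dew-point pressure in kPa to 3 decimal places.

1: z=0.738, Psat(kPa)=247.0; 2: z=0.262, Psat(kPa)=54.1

At the dew point ψ → 1, so Σzᵢ/Kᵢ = 1 with Kᵢ = Pᵢˢᵃᵗ/P ⇒ 1/P = Σzᵢ/Pᵢˢᵃᵗ.
1/P = 0.738/247.0 + 0.262/54.1 = 0.007831 ⇒ P = 127.702 kPa

Pdew = 127.702 kPa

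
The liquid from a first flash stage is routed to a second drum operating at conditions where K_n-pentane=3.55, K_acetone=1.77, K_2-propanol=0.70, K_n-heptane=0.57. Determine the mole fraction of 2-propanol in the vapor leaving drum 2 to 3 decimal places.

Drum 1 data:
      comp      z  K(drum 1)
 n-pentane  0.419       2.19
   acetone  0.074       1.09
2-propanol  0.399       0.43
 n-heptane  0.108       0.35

y_2-propanol (drum 2) = 0.453

Drum 1:
Let ψ₁ = V/F and solve Σ zᵢ(Kᵢ−1)/(1+ψ₁(Kᵢ−1)) = 0.
Feasibility: ΣzᵢKᵢ = 1.208, Σzᵢ/Kᵢ = 1.496 — both > 1, two phases present.
Iterate (Newton) starting at ψ₁ = 0.5:
  ψ₁ = 0.500: g = -0.1031, g' = -0.588 → ψ₁ = 0.325
  ψ₁ = 0.325: g = -0.0018, g' = -0.578 → ψ₁ = 0.321
Converged at ψ₁ = 0.321.
Drum-1 compositions:
  n-pentane: x = 0.303, y = 0.664
  acetone: x = 0.072, y = 0.078
  2-propanol: x = 0.488, y = 0.210
  n-heptane: x = 0.137, y = 0.048
Drum-2 feed = drum-1 liquid: z₂ = (0.3031, 0.0719, 0.4885, 0.1365).
Drum 2:
Material balance + equilibrium reduce to Σ zᵢ(Kᵢ−1)/(1+ψ₂(Kᵢ−1)) = 0.
g(0) = ΣzᵢKᵢ − 1 = 0.623 and g(1) = 1 − Σzᵢ/Kᵢ = -0.063, so a root lies in (0, 1).
Iterate (Newton) starting at ψ₂ = 0.58:
  ψ₂ = 0.580: g = 0.0944, g' = -0.450 → ψ₂ = 0.790
  ψ₂ = 0.790: g = 0.0100, g' = -0.367 → ψ₂ = 0.817
Converged at ψ₂ = 0.817.
  n-pentane: x = 0.098, y = 0.349
  acetone: x = 0.044, y = 0.078
  2-propanol: x = 0.647, y = 0.453
  n-heptane: x = 0.210, y = 0.120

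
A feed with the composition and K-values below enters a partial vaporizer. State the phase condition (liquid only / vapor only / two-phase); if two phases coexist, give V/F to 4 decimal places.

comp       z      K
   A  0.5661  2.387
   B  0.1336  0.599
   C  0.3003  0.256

ΣzᵢKᵢ = 1.5082; Σzᵢ/Kᵢ = 1.6332.
Both exceed 1, so a two-phase solution exists.
Iterate (Newton) starting at ψ = 0.5:
  ψ = 0.5000: g = 0.04087, g' = -0.8348 → ψ = 0.5490
  ψ = 0.5490: g = -0.00060, g' = -0.8613 → ψ = 0.5483
Converged at ψ = 0.5483.

two-phase, V/F = 0.5483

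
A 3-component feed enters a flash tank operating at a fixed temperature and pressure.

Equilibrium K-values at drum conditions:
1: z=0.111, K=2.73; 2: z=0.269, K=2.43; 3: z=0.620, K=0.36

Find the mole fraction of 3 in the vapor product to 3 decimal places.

y_3 = 0.253

Iterate (Newton) starting at β = 0.5:
  β = 0.500: g = -0.2563, g' = -0.832 → β = 0.192
  β = 0.192: g = -0.0063, g' = -0.856 → β = 0.184
  β = 0.184: g = 0.0000, g' = -0.862 → β = 0.185
Converged at β = 0.185.
Compositions from xᵢ = zᵢ/(1+β(Kᵢ−1)), yᵢ = Kᵢxᵢ:
  1: x = 0.084, y = 0.230
  2: x = 0.213, y = 0.517
  3: x = 0.703, y = 0.253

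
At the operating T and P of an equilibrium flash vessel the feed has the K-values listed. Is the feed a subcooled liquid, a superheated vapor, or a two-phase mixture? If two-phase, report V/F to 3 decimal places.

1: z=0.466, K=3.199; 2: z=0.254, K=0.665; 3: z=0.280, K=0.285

ΣzᵢKᵢ = 1.739; Σzᵢ/Kᵢ = 1.510.
Both exceed 1, so a two-phase solution exists.
Iterate (Newton) starting at ψ = 0.35:
  ψ = 0.350: g = 0.2156, g' = -1.011 → ψ = 0.563
  ψ = 0.563: g = 0.0176, g' = -0.894 → ψ = 0.583
Converged at ψ = 0.583.

two-phase, V/F = 0.583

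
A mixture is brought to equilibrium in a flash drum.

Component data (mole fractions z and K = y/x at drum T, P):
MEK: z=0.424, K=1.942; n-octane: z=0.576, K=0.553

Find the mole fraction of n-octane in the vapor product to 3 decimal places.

y_n-octane = 0.375

Material balance + equilibrium reduce to Σ zᵢ(Kᵢ−1)/(1+β(Kᵢ−1)) = 0.
Feasibility: ΣzᵢKᵢ = 1.142, Σzᵢ/Kᵢ = 1.260 — both > 1, two phases present.
Binary case is linear: z₁(K₁−1)(1+β(K₂−1)) + z₂(K₂−1)(1+β(K₁−1)) = 0
⇒ β = [z₁(K₁−1)+z₂(K₂−1)] / [−(K₁−1)(K₂−1)] = 0.1419/0.4211 = 0.337
Compositions from xᵢ = zᵢ/(1+β(Kᵢ−1)), yᵢ = Kᵢxᵢ:
  MEK: x = 0.322, y = 0.625
  n-octane: x = 0.678, y = 0.375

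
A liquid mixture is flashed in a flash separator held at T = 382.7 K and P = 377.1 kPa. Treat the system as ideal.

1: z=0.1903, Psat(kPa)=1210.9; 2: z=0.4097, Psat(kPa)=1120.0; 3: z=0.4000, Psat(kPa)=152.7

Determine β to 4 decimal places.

Raoult's law: Kᵢ = Pᵢˢᵃᵗ/P = Pᵢˢᵃᵗ/377.1.
  K_1 = 1210.9/377.1 = 3.211085, K_2 = 1120.0/377.1 = 2.970034, K_3 = 152.7/377.1 = 0.404932
Newton iteration, β⁰ = 0.5:
  β = 0.5000: g = 0.26760, g' = -0.9004 → β = 0.7972
  β = 0.7972: g = 0.01345, g' = -0.8752 → β = 0.8126
  β = 0.8126: g = -0.00007, g' = -0.8850 → β = 0.8125
Converged at β = 0.8125.

β = 0.8125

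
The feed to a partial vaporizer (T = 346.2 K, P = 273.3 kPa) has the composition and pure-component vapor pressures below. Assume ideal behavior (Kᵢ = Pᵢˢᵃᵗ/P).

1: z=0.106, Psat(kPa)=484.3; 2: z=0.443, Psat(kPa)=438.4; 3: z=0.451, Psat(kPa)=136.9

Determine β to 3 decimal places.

β = 0.390

Raoult's law: Kᵢ = Pᵢˢᵃᵗ/P = Pᵢˢᵃᵗ/273.3.
  K_1 = 484.3/273.3 = 1.77205, K_2 = 438.4/273.3 = 1.60410, K_3 = 136.9/273.3 = 0.50091
Rachford–Rice: g(β) = Σ zᵢ(Kᵢ−1)/(1+β(Kᵢ−1)) = 0.
Feasibility: ΣzᵢKᵢ = 1.124, Σzᵢ/Kᵢ = 1.236 — both > 1, two phases present.
Newton–Raphson from β = 0.43:
  β = 0.430: g = -0.0127, g' = -0.320 → β = 0.390
Converged at β = 0.390.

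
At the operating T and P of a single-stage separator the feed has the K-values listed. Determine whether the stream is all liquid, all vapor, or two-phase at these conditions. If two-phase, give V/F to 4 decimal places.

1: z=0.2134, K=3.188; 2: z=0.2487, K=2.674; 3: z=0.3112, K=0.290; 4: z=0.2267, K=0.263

ΣzᵢKᵢ = 1.4952; Σzᵢ/Kᵢ = 2.0950.
Both exceed 1, so a two-phase solution exists.
Let ψ = V/F and solve Σ zᵢ(Kᵢ−1)/(1+ψ(Kᵢ−1)) = 0.
Iterate (Newton) starting at ψ = 0.44:
  ψ = 0.4400: g = -0.09096, g' = -1.0978 → ψ = 0.3571
  ψ = 0.3571: g = -0.00012, g' = -1.1033 → ψ = 0.3570
Converged at ψ = 0.3570.

two-phase, V/F = 0.3570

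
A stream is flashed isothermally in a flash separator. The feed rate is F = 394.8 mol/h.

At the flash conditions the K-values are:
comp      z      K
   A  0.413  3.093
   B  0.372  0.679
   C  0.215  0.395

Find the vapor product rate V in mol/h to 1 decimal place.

V = 257.2 mol/h

Rachford–Rice: g(β) = Σ zᵢ(Kᵢ−1)/(1+β(Kᵢ−1)) = 0.
g(0) = ΣzᵢKᵢ − 1 = 0.615 and g(1) = 1 − Σzᵢ/Kᵢ = -0.226, so a root lies in (0, 1).
Newton–Raphson from β = 0.5:
  β = 0.500: g = 0.0937, g' = -0.648 → β = 0.645
  β = 0.645: g = 0.0042, g' = -0.600 → β = 0.652
Converged at β = 0.652.
Then V = β·F = 0.6515·394.8 = 257.2 mol/h and L = F − V = 137.6 mol/h.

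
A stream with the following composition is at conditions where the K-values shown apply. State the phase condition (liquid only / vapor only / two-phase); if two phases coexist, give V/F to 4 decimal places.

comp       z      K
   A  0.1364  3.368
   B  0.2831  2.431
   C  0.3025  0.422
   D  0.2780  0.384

two-phase, V/F = 0.3611

ΣzᵢKᵢ = 1.3820; Σzᵢ/Kᵢ = 1.5977.
Both exceed 1, so a two-phase solution exists.
Material balance + equilibrium reduce to Σ zᵢ(Kᵢ−1)/(1+ψ(Kᵢ−1)) = 0.
Newton–Raphson from ψ = 0.45:
  ψ = 0.4500: g = -0.07043, g' = -0.7803 → ψ = 0.3597
  ψ = 0.3597: g = 0.00112, g' = -0.8109 → ψ = 0.3611
Converged at ψ = 0.3611.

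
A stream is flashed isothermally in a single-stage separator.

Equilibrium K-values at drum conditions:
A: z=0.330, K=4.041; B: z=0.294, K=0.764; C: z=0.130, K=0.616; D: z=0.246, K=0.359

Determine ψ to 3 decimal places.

ψ = 0.535

Material balance + equilibrium reduce to Σ zᵢ(Kᵢ−1)/(1+ψ(Kᵢ−1)) = 0.
Feasibility: ΣzᵢKᵢ = 1.727, Σzᵢ/Kᵢ = 1.363 — both > 1, two phases present.
Newton–Raphson from ψ = 0.5:
  ψ = 0.500: g = 0.0256, g' = -0.750 → ψ = 0.534
  ψ = 0.534: g = 0.0004, g' = -0.729 → ψ = 0.535
Converged at ψ = 0.535.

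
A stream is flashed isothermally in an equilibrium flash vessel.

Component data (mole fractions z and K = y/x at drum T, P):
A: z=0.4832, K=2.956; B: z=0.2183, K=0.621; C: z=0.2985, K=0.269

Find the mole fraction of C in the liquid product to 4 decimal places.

Let ψ = V/F and solve Σ zᵢ(Kᵢ−1)/(1+ψ(Kᵢ−1)) = 0.
Check two-phase: ΣzᵢKᵢ = 1.6442 > 1 and Σzᵢ/Kᵢ = 1.6247 > 1, so g(0) = 0.6442 > 0 and g(1) = -0.6247 < 0.
Newton iteration, ψ⁰ = 0.5:
  ψ = 0.5000: g = 0.03185, g' = -0.9164 → ψ = 0.5348
  ψ = 0.5348: g = -0.00006, g' = -0.9209 → ψ = 0.5347
Converged at ψ = 0.5347.
Compositions from xᵢ = zᵢ/(1+ψ(Kᵢ−1)), yᵢ = Kᵢxᵢ:
  A: x = 0.2362, y = 0.6982
  B: x = 0.2738, y = 0.1700
  C: x = 0.4900, y = 0.1318

x_C = 0.4900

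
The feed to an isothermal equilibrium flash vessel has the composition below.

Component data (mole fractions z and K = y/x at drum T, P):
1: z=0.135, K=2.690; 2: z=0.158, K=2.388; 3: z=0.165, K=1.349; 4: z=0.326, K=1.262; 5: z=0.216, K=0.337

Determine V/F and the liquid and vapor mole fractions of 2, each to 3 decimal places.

V/F = 0.819, x_2 = 0.074, y_2 = 0.177

Material balance + equilibrium reduce to Σ zᵢ(Kᵢ−1)/(1+V/F(Kᵢ−1)) = 0.
g(0) = ΣzᵢKᵢ − 1 = 0.447 and g(1) = 1 − Σzᵢ/Kᵢ = -0.138, so a root lies in (0, 1).
Iterate (Newton) starting at V/F = 0.5:
  V/F = 0.500: g = 0.1634, g' = -0.464 → V/F = 0.852
  V/F = 0.852: g = -0.0211, g' = -0.658 → V/F = 0.820
  V/F = 0.820: g = -0.0007, g' = -0.618 → V/F = 0.819
Converged at V/F = 0.819.
Compositions from xᵢ = zᵢ/(1+V/F(Kᵢ−1)), yᵢ = Kᵢxᵢ:
  1: x = 0.057, y = 0.152
  2: x = 0.074, y = 0.177
  3: x = 0.128, y = 0.173
  4: x = 0.268, y = 0.339
  5: x = 0.473, y = 0.159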